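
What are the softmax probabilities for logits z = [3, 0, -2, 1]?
p = [0.839, 0.0418, 0.0057, 0.1135]

exp(z) = [20.09, 1, 0.1353, 2.718]
Sum = 23.94
p = [0.839, 0.0418, 0.0057, 0.1135]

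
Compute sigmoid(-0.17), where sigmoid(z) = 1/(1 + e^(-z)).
0.4576

sigmoid(-0.17) = 1/(1 + e^(0.17)) = 1/(1 + 1.185) = 0.4576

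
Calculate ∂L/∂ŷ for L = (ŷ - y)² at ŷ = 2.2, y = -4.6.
∂L/∂ŷ = 13.6

∂L/∂ŷ = 2(ŷ - y) = 2(2.2 - -4.6) = 2(6.8) = 13.6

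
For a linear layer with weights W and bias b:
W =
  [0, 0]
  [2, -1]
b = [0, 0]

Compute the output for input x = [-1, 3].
y = [0, -5]

Wx = [0×-1 + 0×3, 2×-1 + -1×3]
   = [0, -5]
y = Wx + b = [0 + 0, -5 + 0] = [0, -5]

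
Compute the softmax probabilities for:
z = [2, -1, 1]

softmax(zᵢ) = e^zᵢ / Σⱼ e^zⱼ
p = [0.7054, 0.0351, 0.2595]

exp(z) = [7.389, 0.3679, 2.718]
Sum = 10.48
p = [0.7054, 0.0351, 0.2595]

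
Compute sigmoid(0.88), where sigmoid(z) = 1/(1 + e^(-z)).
0.7068

sigmoid(0.88) = 1/(1 + e^(-0.88)) = 1/(1 + 0.4148) = 0.7068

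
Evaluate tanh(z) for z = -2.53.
-0.9874

tanh(-2.53) = (e^(-2.53) - e^(2.53))/(e^(-2.53) + e^(2.53)) = -0.9874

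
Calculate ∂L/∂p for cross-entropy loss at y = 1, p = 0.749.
∂L/∂p = -1.335

∂L/∂p = -y/p + (1-y)/(1-p) = -1/0.749 + 0 = -1.335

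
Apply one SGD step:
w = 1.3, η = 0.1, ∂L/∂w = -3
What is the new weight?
w_new = 1.6

w_new = w - η·∂L/∂w = 1.3 - 0.1×(-3) = 1.3 - (-0.3) = 1.6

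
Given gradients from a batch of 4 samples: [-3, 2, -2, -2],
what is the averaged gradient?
Average gradient = -1.25

Average = (1/4)(-3 + 2 + -2 + -2) = -5/4 = -1.25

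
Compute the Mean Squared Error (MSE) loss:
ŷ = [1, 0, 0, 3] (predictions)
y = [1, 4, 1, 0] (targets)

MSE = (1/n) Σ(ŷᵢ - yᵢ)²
MSE = 6.5

MSE = (1/4)((1-1)² + (0-4)² + (0-1)² + (3-0)²) = (1/4)(0 + 16 + 1 + 9) = 6.5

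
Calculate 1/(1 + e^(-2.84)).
0.9448

sigmoid(2.84) = 1/(1 + e^(-2.84)) = 1/(1 + 0.05843) = 0.9448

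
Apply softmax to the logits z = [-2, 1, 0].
p = [0.0351, 0.7054, 0.2595]

exp(z) = [0.1353, 2.718, 1]
Sum = 3.854
p = [0.0351, 0.7054, 0.2595]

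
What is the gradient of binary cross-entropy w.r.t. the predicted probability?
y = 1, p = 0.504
∂L/∂p = -1.984

∂L/∂p = -y/p + (1-y)/(1-p) = -1/0.504 + 0 = -1.984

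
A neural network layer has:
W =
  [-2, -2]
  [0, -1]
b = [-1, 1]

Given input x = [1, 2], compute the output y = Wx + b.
y = [-7, -1]

Wx = [-2×1 + -2×2, 0×1 + -1×2]
   = [-6, -2]
y = Wx + b = [-6 + -1, -2 + 1] = [-7, -1]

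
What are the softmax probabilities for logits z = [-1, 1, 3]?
p = [0.0159, 0.1173, 0.8668]

exp(z) = [0.3679, 2.718, 20.09]
Sum = 23.17
p = [0.0159, 0.1173, 0.8668]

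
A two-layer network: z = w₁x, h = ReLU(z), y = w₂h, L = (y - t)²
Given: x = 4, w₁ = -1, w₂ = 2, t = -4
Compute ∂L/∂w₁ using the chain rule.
∂L/∂w₁ = 0

Forward pass:
z = w₁x = -1×4 = -4
h = ReLU(-4) = 0
y = w₂h = 2×0 = 0

Backward pass:
∂L/∂y = 2(y - t) = 2(0 - -4) = 8
∂y/∂h = w₂ = 2
∂h/∂z = 0 (ReLU derivative)
∂z/∂w₁ = x = 4

∂L/∂w₁ = 8 × 2 × 0 × 4 = 0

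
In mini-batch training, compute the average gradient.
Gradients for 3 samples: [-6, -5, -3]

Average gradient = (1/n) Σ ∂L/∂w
Average gradient = -4.667

Average = (1/3)(-6 + -5 + -3) = -14/3 = -4.667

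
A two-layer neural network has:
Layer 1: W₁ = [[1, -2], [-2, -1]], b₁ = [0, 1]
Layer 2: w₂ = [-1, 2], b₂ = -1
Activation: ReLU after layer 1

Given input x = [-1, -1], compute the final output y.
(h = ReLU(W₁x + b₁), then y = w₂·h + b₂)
y = 6

Layer 1 pre-activation: z₁ = [1, 4]
After ReLU: h = [1, 4]
Layer 2 output: y = -1×1 + 2×4 + -1 = 6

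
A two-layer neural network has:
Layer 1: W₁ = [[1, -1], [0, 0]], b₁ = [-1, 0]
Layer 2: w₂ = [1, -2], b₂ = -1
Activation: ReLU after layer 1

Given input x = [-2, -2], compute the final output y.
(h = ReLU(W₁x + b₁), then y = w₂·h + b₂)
y = -1

Layer 1 pre-activation: z₁ = [-1, 0]
After ReLU: h = [0, 0]
Layer 2 output: y = 1×0 + -2×0 + -1 = -1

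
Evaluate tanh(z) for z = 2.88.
0.9937

tanh(2.88) = (e^(2.88) - e^(-2.88))/(e^(2.88) + e^(-2.88)) = 0.9937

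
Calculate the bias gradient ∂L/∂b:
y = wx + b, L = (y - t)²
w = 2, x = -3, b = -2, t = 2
∂L/∂b = -20

y = wx + b = (2)(-3) + -2 = -8
∂L/∂y = 2(y - t) = 2(-8 - 2) = -20
∂y/∂b = 1
∂L/∂b = ∂L/∂y · ∂y/∂b = -20 × 1 = -20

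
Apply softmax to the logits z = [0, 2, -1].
p = [0.1142, 0.8438, 0.042]

exp(z) = [1, 7.389, 0.3679]
Sum = 8.757
p = [0.1142, 0.8438, 0.042]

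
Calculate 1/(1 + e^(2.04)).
0.1151

sigmoid(-2.04) = 1/(1 + e^(2.04)) = 1/(1 + 7.691) = 0.1151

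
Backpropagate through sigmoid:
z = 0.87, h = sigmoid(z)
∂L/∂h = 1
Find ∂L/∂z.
∂L/∂z = 0.2081

σ(0.87) = 0.7047
σ'(0.87) = σ(0.87)(1 - σ(0.87)) = 0.7047 × 0.2953 = 0.2081
∂L/∂z = ∂L/∂h · σ'(z) = 1 × 0.2081 = 0.2081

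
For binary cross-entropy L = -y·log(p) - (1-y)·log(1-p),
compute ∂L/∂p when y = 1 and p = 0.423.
∂L/∂p = -2.364

∂L/∂p = -y/p + (1-y)/(1-p) = -1/0.423 + 0 = -2.364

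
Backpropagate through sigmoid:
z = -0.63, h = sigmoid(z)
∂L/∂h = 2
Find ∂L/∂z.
∂L/∂z = 0.4535

σ(-0.63) = 0.3475
σ'(-0.63) = σ(-0.63)(1 - σ(-0.63)) = 0.3475 × 0.6525 = 0.2267
∂L/∂z = ∂L/∂h · σ'(z) = 2 × 0.2267 = 0.4535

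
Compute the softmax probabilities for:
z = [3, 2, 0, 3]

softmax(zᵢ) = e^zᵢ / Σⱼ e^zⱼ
p = [0.4136, 0.1522, 0.0206, 0.4136]

exp(z) = [20.09, 7.389, 1, 20.09]
Sum = 48.56
p = [0.4136, 0.1522, 0.0206, 0.4136]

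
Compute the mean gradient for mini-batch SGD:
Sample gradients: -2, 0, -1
Average gradient = -1

Average = (1/3)(-2 + 0 + -1) = -3/3 = -1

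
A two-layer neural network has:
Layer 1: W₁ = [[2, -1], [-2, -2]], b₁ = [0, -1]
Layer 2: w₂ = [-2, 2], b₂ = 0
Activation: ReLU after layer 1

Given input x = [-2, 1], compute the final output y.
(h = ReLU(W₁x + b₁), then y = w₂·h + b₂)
y = 2

Layer 1 pre-activation: z₁ = [-5, 1]
After ReLU: h = [0, 1]
Layer 2 output: y = -2×0 + 2×1 + 0 = 2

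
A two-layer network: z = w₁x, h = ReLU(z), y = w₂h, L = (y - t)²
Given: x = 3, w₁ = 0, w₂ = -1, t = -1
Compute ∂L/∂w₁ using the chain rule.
∂L/∂w₁ = 0

Forward pass:
z = w₁x = 0×3 = 0
h = ReLU(0) = 0
y = w₂h = -1×0 = 0

Backward pass:
∂L/∂y = 2(y - t) = 2(0 - -1) = 2
∂y/∂h = w₂ = -1
∂h/∂z = 0 (ReLU derivative)
∂z/∂w₁ = x = 3

∂L/∂w₁ = 2 × -1 × 0 × 3 = 0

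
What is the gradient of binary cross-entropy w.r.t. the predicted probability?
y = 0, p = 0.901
∂L/∂p = 10.1

∂L/∂p = -y/p + (1-y)/(1-p) = 0 + 1/0.099 = 10.1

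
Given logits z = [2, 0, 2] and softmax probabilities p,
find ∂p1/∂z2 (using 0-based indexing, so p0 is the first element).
∂p1/∂z2 = -0.02968

p = softmax(z) = [0.4683, 0.06338, 0.4683]
p1 = 0.06338, p2 = 0.4683

∂p1/∂z2 = -p1 × p2 = -0.06338 × 0.4683 = -0.02968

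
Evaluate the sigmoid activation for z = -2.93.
0.05069

sigmoid(-2.93) = 1/(1 + e^(2.93)) = 1/(1 + 18.73) = 0.05069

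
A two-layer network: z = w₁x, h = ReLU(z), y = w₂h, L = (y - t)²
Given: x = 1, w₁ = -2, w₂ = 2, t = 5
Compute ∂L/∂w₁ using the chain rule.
∂L/∂w₁ = 0

Forward pass:
z = w₁x = -2×1 = -2
h = ReLU(-2) = 0
y = w₂h = 2×0 = 0

Backward pass:
∂L/∂y = 2(y - t) = 2(0 - 5) = -10
∂y/∂h = w₂ = 2
∂h/∂z = 0 (ReLU derivative)
∂z/∂w₁ = x = 1

∂L/∂w₁ = -10 × 2 × 0 × 1 = 0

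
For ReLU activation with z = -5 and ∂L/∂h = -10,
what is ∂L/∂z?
∂L/∂z = 0

h = ReLU(-5) = 0
Since z < 0: ∂h/∂z = 0
∂L/∂z = ∂L/∂h · ∂h/∂z = -10 × 0 = 0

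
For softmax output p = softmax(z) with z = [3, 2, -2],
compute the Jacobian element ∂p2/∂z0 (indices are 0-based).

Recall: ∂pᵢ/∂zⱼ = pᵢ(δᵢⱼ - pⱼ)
∂p2/∂z0 = -0.003566

p = softmax(z) = [0.7275, 0.2676, 0.004902]
p2 = 0.004902, p0 = 0.7275

∂p2/∂z0 = -p2 × p0 = -0.004902 × 0.7275 = -0.003566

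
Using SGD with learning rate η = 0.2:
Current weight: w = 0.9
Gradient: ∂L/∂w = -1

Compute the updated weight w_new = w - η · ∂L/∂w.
w_new = 1.1

w_new = w - η·∂L/∂w = 0.9 - 0.2×(-1) = 0.9 - (-0.2) = 1.1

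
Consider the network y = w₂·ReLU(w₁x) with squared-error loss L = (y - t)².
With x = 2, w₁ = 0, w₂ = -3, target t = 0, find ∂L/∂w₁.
∂L/∂w₁ = 0

Forward pass:
z = w₁x = 0×2 = 0
h = ReLU(0) = 0
y = w₂h = -3×0 = 0

Backward pass:
∂L/∂y = 2(y - t) = 2(0 - 0) = 0
∂y/∂h = w₂ = -3
∂h/∂z = 0 (ReLU derivative)
∂z/∂w₁ = x = 2

∂L/∂w₁ = 0 × -3 × 0 × 2 = 0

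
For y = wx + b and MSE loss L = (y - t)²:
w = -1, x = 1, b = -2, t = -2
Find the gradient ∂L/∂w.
∂L/∂w = -2

y = wx + b = (-1)(1) + -2 = -3
∂L/∂y = 2(y - t) = 2(-3 - -2) = -2
∂y/∂w = x = 1
∂L/∂w = ∂L/∂y · ∂y/∂w = -2 × 1 = -2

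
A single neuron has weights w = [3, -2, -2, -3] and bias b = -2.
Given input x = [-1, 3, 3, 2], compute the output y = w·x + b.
y = -23

y = (3)(-1) + (-2)(3) + (-2)(3) + (-3)(2) + -2 = -23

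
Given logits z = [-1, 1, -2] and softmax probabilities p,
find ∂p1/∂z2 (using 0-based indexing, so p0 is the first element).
∂p1/∂z2 = -0.03545

p = softmax(z) = [0.1142, 0.8438, 0.04201]
p1 = 0.8438, p2 = 0.04201

∂p1/∂z2 = -p1 × p2 = -0.8438 × 0.04201 = -0.03545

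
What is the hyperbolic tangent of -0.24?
-0.2355

tanh(-0.24) = (e^(-0.24) - e^(0.24))/(e^(-0.24) + e^(0.24)) = -0.2355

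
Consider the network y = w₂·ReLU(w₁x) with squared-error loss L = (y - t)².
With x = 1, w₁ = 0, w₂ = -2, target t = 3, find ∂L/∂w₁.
∂L/∂w₁ = 0

Forward pass:
z = w₁x = 0×1 = 0
h = ReLU(0) = 0
y = w₂h = -2×0 = 0

Backward pass:
∂L/∂y = 2(y - t) = 2(0 - 3) = -6
∂y/∂h = w₂ = -2
∂h/∂z = 0 (ReLU derivative)
∂z/∂w₁ = x = 1

∂L/∂w₁ = -6 × -2 × 0 × 1 = 0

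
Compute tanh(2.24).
0.9776

tanh(2.24) = (e^(2.24) - e^(-2.24))/(e^(2.24) + e^(-2.24)) = 0.9776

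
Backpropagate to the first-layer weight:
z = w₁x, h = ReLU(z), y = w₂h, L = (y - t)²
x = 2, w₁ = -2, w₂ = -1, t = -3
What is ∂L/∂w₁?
∂L/∂w₁ = 0

Forward pass:
z = w₁x = -2×2 = -4
h = ReLU(-4) = 0
y = w₂h = -1×0 = 0

Backward pass:
∂L/∂y = 2(y - t) = 2(0 - -3) = 6
∂y/∂h = w₂ = -1
∂h/∂z = 0 (ReLU derivative)
∂z/∂w₁ = x = 2

∂L/∂w₁ = 6 × -1 × 0 × 2 = 0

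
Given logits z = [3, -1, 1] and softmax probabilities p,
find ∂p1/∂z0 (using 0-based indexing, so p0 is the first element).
∂p1/∂z0 = -0.01376

p = softmax(z) = [0.8668, 0.01588, 0.1173]
p1 = 0.01588, p0 = 0.8668

∂p1/∂z0 = -p1 × p0 = -0.01588 × 0.8668 = -0.01376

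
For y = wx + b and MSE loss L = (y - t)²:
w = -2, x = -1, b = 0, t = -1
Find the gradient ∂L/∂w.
∂L/∂w = -6

y = wx + b = (-2)(-1) + 0 = 2
∂L/∂y = 2(y - t) = 2(2 - -1) = 6
∂y/∂w = x = -1
∂L/∂w = ∂L/∂y · ∂y/∂w = 6 × -1 = -6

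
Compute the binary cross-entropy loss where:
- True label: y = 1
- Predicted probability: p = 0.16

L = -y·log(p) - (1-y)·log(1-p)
L = 1.833

L = -1·log(0.16) - 0·log(0.84) = -log(0.16) = 1.833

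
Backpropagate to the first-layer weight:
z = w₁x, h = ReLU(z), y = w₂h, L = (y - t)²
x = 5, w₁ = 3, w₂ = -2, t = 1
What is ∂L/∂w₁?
∂L/∂w₁ = 620

Forward pass:
z = w₁x = 3×5 = 15
h = ReLU(15) = 15
y = w₂h = -2×15 = -30

Backward pass:
∂L/∂y = 2(y - t) = 2(-30 - 1) = -62
∂y/∂h = w₂ = -2
∂h/∂z = 1 (ReLU derivative)
∂z/∂w₁ = x = 5

∂L/∂w₁ = -62 × -2 × 1 × 5 = 620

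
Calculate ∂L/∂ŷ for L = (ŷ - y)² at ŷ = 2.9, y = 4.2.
∂L/∂ŷ = -2.6

∂L/∂ŷ = 2(ŷ - y) = 2(2.9 - 4.2) = 2(-1.3) = -2.6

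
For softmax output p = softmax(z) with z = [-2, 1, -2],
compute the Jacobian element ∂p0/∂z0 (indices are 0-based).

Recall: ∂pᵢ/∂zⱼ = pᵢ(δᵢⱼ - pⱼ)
∂p0/∂z0 = 0.04323

p = softmax(z) = [0.04528, 0.9094, 0.04528]
p0 = 0.04528

∂p0/∂z0 = p0(1 - p0) = 0.04528 × (1 - 0.04528) = 0.04323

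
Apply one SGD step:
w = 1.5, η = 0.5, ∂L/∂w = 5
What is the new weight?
w_new = -1

w_new = w - η·∂L/∂w = 1.5 - 0.5×(5) = 1.5 - (2.5) = -1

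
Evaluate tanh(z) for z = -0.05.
-0.04996

tanh(-0.05) = (e^(-0.05) - e^(0.05))/(e^(-0.05) + e^(0.05)) = -0.04996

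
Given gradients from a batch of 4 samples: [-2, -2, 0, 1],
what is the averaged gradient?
Average gradient = -0.75

Average = (1/4)(-2 + -2 + 0 + 1) = -3/4 = -0.75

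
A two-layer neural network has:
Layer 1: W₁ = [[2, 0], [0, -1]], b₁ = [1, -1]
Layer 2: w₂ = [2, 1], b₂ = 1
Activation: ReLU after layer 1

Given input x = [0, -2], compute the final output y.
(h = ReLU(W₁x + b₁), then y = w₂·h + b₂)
y = 4

Layer 1 pre-activation: z₁ = [1, 1]
After ReLU: h = [1, 1]
Layer 2 output: y = 2×1 + 1×1 + 1 = 4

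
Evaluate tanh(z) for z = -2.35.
-0.982

tanh(-2.35) = (e^(-2.35) - e^(2.35))/(e^(-2.35) + e^(2.35)) = -0.982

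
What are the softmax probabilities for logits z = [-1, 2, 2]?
p = [0.0243, 0.4879, 0.4879]

exp(z) = [0.3679, 7.389, 7.389]
Sum = 15.15
p = [0.0243, 0.4879, 0.4879]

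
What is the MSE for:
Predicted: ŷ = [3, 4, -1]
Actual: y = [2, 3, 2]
MSE = 3.667

MSE = (1/3)((3-2)² + (4-3)² + (-1-2)²) = (1/3)(1 + 1 + 9) = 3.667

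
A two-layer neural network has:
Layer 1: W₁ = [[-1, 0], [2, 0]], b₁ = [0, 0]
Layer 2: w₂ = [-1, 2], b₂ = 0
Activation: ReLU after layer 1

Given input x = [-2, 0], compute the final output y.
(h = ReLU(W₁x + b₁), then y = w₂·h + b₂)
y = -2

Layer 1 pre-activation: z₁ = [2, -4]
After ReLU: h = [2, 0]
Layer 2 output: y = -1×2 + 2×0 + 0 = -2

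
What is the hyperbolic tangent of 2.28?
0.9793

tanh(2.28) = (e^(2.28) - e^(-2.28))/(e^(2.28) + e^(-2.28)) = 0.9793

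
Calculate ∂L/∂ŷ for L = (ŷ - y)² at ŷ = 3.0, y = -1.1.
∂L/∂ŷ = 8.2

∂L/∂ŷ = 2(ŷ - y) = 2(3.0 - -1.1) = 2(4.1) = 8.2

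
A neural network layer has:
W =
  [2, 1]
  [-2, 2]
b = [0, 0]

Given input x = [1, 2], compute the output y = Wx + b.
y = [4, 2]

Wx = [2×1 + 1×2, -2×1 + 2×2]
   = [4, 2]
y = Wx + b = [4 + 0, 2 + 0] = [4, 2]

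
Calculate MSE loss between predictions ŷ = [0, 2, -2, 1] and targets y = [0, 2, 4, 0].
MSE = 9.25

MSE = (1/4)((0-0)² + (2-2)² + (-2-4)² + (1-0)²) = (1/4)(0 + 0 + 36 + 1) = 9.25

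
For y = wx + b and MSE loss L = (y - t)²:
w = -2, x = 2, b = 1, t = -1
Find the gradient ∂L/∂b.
∂L/∂b = -4

y = wx + b = (-2)(2) + 1 = -3
∂L/∂y = 2(y - t) = 2(-3 - -1) = -4
∂y/∂b = 1
∂L/∂b = ∂L/∂y · ∂y/∂b = -4 × 1 = -4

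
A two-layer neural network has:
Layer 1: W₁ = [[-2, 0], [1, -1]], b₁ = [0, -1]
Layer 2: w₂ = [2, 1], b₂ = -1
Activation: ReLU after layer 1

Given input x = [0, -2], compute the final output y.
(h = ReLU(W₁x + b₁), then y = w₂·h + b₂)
y = 0

Layer 1 pre-activation: z₁ = [0, 1]
After ReLU: h = [0, 1]
Layer 2 output: y = 2×0 + 1×1 + -1 = 0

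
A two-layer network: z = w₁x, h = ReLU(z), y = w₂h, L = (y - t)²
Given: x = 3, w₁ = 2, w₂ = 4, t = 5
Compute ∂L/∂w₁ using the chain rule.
∂L/∂w₁ = 456

Forward pass:
z = w₁x = 2×3 = 6
h = ReLU(6) = 6
y = w₂h = 4×6 = 24

Backward pass:
∂L/∂y = 2(y - t) = 2(24 - 5) = 38
∂y/∂h = w₂ = 4
∂h/∂z = 1 (ReLU derivative)
∂z/∂w₁ = x = 3

∂L/∂w₁ = 38 × 4 × 1 × 3 = 456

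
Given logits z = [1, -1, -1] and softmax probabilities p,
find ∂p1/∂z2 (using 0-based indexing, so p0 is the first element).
∂p1/∂z2 = -0.01134

p = softmax(z) = [0.787, 0.1065, 0.1065]
p1 = 0.1065, p2 = 0.1065

∂p1/∂z2 = -p1 × p2 = -0.1065 × 0.1065 = -0.01134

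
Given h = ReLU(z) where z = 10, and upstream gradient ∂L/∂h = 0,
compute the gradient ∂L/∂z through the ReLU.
∂L/∂z = 0

h = ReLU(10) = 10
Since z > 0: ∂h/∂z = 1
∂L/∂z = ∂L/∂h · ∂h/∂z = 0 × 1 = 0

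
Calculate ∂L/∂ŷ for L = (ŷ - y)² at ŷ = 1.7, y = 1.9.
∂L/∂ŷ = -0.4

∂L/∂ŷ = 2(ŷ - y) = 2(1.7 - 1.9) = 2(-0.2) = -0.4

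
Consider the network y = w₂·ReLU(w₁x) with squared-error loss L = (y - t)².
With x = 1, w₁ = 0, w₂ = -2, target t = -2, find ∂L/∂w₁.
∂L/∂w₁ = 0

Forward pass:
z = w₁x = 0×1 = 0
h = ReLU(0) = 0
y = w₂h = -2×0 = 0

Backward pass:
∂L/∂y = 2(y - t) = 2(0 - -2) = 4
∂y/∂h = w₂ = -2
∂h/∂z = 0 (ReLU derivative)
∂z/∂w₁ = x = 1

∂L/∂w₁ = 4 × -2 × 0 × 1 = 0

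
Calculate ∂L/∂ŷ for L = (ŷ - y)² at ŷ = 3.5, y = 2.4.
∂L/∂ŷ = 2.2

∂L/∂ŷ = 2(ŷ - y) = 2(3.5 - 2.4) = 2(1.1) = 2.2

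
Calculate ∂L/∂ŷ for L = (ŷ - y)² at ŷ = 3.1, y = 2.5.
∂L/∂ŷ = 1.2

∂L/∂ŷ = 2(ŷ - y) = 2(3.1 - 2.5) = 2(0.6) = 1.2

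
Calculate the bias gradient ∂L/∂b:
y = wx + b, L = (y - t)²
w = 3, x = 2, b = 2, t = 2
∂L/∂b = 12

y = wx + b = (3)(2) + 2 = 8
∂L/∂y = 2(y - t) = 2(8 - 2) = 12
∂y/∂b = 1
∂L/∂b = ∂L/∂y · ∂y/∂b = 12 × 1 = 12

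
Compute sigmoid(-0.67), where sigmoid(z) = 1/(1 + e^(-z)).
0.3385

sigmoid(-0.67) = 1/(1 + e^(0.67)) = 1/(1 + 1.954) = 0.3385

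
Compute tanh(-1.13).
-0.811

tanh(-1.13) = (e^(-1.13) - e^(1.13))/(e^(-1.13) + e^(1.13)) = -0.811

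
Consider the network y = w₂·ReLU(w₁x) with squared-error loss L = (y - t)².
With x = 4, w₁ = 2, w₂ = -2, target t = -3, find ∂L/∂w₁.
∂L/∂w₁ = 208

Forward pass:
z = w₁x = 2×4 = 8
h = ReLU(8) = 8
y = w₂h = -2×8 = -16

Backward pass:
∂L/∂y = 2(y - t) = 2(-16 - -3) = -26
∂y/∂h = w₂ = -2
∂h/∂z = 1 (ReLU derivative)
∂z/∂w₁ = x = 4

∂L/∂w₁ = -26 × -2 × 1 × 4 = 208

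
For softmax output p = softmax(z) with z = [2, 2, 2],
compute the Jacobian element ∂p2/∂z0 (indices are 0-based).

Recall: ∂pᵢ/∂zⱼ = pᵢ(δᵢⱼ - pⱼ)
∂p2/∂z0 = -0.1111

p = softmax(z) = [0.3333, 0.3333, 0.3333]
p2 = 0.3333, p0 = 0.3333

∂p2/∂z0 = -p2 × p0 = -0.3333 × 0.3333 = -0.1111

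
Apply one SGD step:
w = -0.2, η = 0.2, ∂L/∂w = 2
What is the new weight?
w_new = -0.6

w_new = w - η·∂L/∂w = -0.2 - 0.2×(2) = -0.2 - (0.4) = -0.6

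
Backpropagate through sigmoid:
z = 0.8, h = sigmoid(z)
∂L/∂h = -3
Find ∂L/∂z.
∂L/∂z = -0.6417

σ(0.8) = 0.69
σ'(0.8) = σ(0.8)(1 - σ(0.8)) = 0.69 × 0.31 = 0.2139
∂L/∂z = ∂L/∂h · σ'(z) = -3 × 0.2139 = -0.6417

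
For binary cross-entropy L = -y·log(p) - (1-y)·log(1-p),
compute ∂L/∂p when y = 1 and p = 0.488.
∂L/∂p = -2.049

∂L/∂p = -y/p + (1-y)/(1-p) = -1/0.488 + 0 = -2.049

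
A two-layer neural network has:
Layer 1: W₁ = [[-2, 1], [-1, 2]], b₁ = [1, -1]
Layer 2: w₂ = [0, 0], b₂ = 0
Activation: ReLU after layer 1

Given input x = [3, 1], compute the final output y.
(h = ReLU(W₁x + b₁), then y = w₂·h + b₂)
y = 0

Layer 1 pre-activation: z₁ = [-4, -2]
After ReLU: h = [0, 0]
Layer 2 output: y = 0×0 + 0×0 + 0 = 0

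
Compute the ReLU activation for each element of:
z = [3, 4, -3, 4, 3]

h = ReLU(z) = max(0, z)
h = [3, 4, 0, 4, 3]

ReLU applied element-wise: max(0,3)=3, max(0,4)=4, max(0,-3)=0, max(0,4)=4, max(0,3)=3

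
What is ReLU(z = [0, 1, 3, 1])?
h = [0, 1, 3, 1]

ReLU applied element-wise: max(0,0)=0, max(0,1)=1, max(0,3)=3, max(0,1)=1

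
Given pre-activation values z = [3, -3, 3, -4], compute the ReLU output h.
h = [3, 0, 3, 0]

ReLU applied element-wise: max(0,3)=3, max(0,-3)=0, max(0,3)=3, max(0,-4)=0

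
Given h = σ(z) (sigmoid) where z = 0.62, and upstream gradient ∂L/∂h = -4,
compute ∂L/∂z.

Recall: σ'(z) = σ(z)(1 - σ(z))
∂L/∂z = -0.9097

σ(0.62) = 0.6502
σ'(0.62) = σ(0.62)(1 - σ(0.62)) = 0.6502 × 0.3498 = 0.2274
∂L/∂z = ∂L/∂h · σ'(z) = -4 × 0.2274 = -0.9097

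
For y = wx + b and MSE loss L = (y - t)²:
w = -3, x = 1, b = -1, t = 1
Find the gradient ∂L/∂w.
∂L/∂w = -10

y = wx + b = (-3)(1) + -1 = -4
∂L/∂y = 2(y - t) = 2(-4 - 1) = -10
∂y/∂w = x = 1
∂L/∂w = ∂L/∂y · ∂y/∂w = -10 × 1 = -10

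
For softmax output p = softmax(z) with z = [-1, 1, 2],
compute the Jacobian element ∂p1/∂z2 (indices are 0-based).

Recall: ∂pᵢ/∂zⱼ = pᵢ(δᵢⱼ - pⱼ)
∂p1/∂z2 = -0.183

p = softmax(z) = [0.03512, 0.2595, 0.7054]
p1 = 0.2595, p2 = 0.7054

∂p1/∂z2 = -p1 × p2 = -0.2595 × 0.7054 = -0.183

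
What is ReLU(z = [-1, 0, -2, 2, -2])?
h = [0, 0, 0, 2, 0]

ReLU applied element-wise: max(0,-1)=0, max(0,0)=0, max(0,-2)=0, max(0,2)=2, max(0,-2)=0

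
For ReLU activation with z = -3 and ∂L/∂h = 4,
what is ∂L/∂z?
∂L/∂z = 0

h = ReLU(-3) = 0
Since z < 0: ∂h/∂z = 0
∂L/∂z = ∂L/∂h · ∂h/∂z = 4 × 0 = 0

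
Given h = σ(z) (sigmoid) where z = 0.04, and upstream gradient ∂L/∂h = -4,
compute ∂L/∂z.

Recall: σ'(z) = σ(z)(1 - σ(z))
∂L/∂z = -0.9996

σ(0.04) = 0.51
σ'(0.04) = σ(0.04)(1 - σ(0.04)) = 0.51 × 0.49 = 0.2499
∂L/∂z = ∂L/∂h · σ'(z) = -4 × 0.2499 = -0.9996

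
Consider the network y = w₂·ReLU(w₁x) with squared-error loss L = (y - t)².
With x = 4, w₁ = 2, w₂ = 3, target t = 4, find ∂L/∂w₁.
∂L/∂w₁ = 480

Forward pass:
z = w₁x = 2×4 = 8
h = ReLU(8) = 8
y = w₂h = 3×8 = 24

Backward pass:
∂L/∂y = 2(y - t) = 2(24 - 4) = 40
∂y/∂h = w₂ = 3
∂h/∂z = 1 (ReLU derivative)
∂z/∂w₁ = x = 4

∂L/∂w₁ = 40 × 3 × 1 × 4 = 480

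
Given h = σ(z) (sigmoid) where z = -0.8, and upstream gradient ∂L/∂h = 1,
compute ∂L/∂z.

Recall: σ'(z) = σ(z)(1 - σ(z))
∂L/∂z = 0.2139

σ(-0.8) = 0.31
σ'(-0.8) = σ(-0.8)(1 - σ(-0.8)) = 0.31 × 0.69 = 0.2139
∂L/∂z = ∂L/∂h · σ'(z) = 1 × 0.2139 = 0.2139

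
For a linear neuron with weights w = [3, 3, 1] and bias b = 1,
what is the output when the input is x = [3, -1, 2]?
y = 9

y = (3)(3) + (3)(-1) + (1)(2) + 1 = 9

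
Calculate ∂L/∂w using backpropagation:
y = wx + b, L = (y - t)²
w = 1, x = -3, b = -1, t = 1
∂L/∂w = 30

y = wx + b = (1)(-3) + -1 = -4
∂L/∂y = 2(y - t) = 2(-4 - 1) = -10
∂y/∂w = x = -3
∂L/∂w = ∂L/∂y · ∂y/∂w = -10 × -3 = 30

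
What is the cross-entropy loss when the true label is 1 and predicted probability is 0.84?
L = 0.1744

L = -1·log(0.84) - 0·log(0.16) = -log(0.84) = 0.1744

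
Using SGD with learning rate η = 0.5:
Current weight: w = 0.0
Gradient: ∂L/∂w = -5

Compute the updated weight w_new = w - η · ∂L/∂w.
w_new = 2.5

w_new = w - η·∂L/∂w = 0.0 - 0.5×(-5) = 0.0 - (-2.5) = 2.5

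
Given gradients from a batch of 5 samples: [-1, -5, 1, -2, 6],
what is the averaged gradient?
Average gradient = -0.2

Average = (1/5)(-1 + -5 + 1 + -2 + 6) = -1/5 = -0.2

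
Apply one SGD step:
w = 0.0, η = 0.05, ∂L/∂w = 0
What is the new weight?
w_new = 0

w_new = w - η·∂L/∂w = 0.0 - 0.05×(0) = 0.0 - (0) = 0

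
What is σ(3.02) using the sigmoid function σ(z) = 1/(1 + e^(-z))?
0.9535

sigmoid(3.02) = 1/(1 + e^(-3.02)) = 1/(1 + 0.0488) = 0.9535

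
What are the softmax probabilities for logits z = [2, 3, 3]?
p = [0.1554, 0.4223, 0.4223]

exp(z) = [7.389, 20.09, 20.09]
Sum = 47.56
p = [0.1554, 0.4223, 0.4223]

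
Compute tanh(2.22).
0.9767

tanh(2.22) = (e^(2.22) - e^(-2.22))/(e^(2.22) + e^(-2.22)) = 0.9767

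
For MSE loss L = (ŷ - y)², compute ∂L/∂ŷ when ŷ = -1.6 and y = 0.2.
∂L/∂ŷ = -3.6

∂L/∂ŷ = 2(ŷ - y) = 2(-1.6 - 0.2) = 2(-1.8) = -3.6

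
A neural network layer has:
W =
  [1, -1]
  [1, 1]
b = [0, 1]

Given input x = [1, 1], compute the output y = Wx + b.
y = [0, 3]

Wx = [1×1 + -1×1, 1×1 + 1×1]
   = [0, 2]
y = Wx + b = [0 + 0, 2 + 1] = [0, 3]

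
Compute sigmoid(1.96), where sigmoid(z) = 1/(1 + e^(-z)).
0.8765

sigmoid(1.96) = 1/(1 + e^(-1.96)) = 1/(1 + 0.1409) = 0.8765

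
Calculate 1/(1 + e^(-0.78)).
0.6857

sigmoid(0.78) = 1/(1 + e^(-0.78)) = 1/(1 + 0.4584) = 0.6857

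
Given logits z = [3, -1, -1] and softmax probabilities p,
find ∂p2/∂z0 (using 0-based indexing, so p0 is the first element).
∂p2/∂z0 = -0.01704

p = softmax(z) = [0.9647, 0.01767, 0.01767]
p2 = 0.01767, p0 = 0.9647

∂p2/∂z0 = -p2 × p0 = -0.01767 × 0.9647 = -0.01704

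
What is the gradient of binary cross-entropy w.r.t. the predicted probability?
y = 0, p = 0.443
∂L/∂p = 1.795

∂L/∂p = -y/p + (1-y)/(1-p) = 0 + 1/0.557 = 1.795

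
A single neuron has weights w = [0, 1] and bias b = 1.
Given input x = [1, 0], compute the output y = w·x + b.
y = 1

y = (0)(1) + (1)(0) + 1 = 1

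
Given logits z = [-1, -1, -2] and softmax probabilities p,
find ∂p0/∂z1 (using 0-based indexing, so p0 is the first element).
∂p0/∂z1 = -0.1784

p = softmax(z) = [0.4223, 0.4223, 0.1554]
p0 = 0.4223, p1 = 0.4223

∂p0/∂z1 = -p0 × p1 = -0.4223 × 0.4223 = -0.1784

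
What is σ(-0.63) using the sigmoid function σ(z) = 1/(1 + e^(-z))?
0.3475

sigmoid(-0.63) = 1/(1 + e^(0.63)) = 1/(1 + 1.878) = 0.3475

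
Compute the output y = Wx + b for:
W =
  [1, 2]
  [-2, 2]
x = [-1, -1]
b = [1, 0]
y = [-2, 0]

Wx = [1×-1 + 2×-1, -2×-1 + 2×-1]
   = [-3, 0]
y = Wx + b = [-3 + 1, 0 + 0] = [-2, 0]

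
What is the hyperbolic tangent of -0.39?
-0.3714

tanh(-0.39) = (e^(-0.39) - e^(0.39))/(e^(-0.39) + e^(0.39)) = -0.3714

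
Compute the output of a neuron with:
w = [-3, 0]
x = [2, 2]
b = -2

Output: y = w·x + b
y = -8

y = (-3)(2) + (0)(2) + -2 = -8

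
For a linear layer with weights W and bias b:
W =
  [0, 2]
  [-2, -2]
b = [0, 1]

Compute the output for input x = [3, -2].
y = [-4, -1]

Wx = [0×3 + 2×-2, -2×3 + -2×-2]
   = [-4, -2]
y = Wx + b = [-4 + 0, -2 + 1] = [-4, -1]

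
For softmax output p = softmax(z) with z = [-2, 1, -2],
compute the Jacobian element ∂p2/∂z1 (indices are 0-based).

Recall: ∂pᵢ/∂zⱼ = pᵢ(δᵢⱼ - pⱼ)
∂p2/∂z1 = -0.04118

p = softmax(z) = [0.04528, 0.9094, 0.04528]
p2 = 0.04528, p1 = 0.9094

∂p2/∂z1 = -p2 × p1 = -0.04528 × 0.9094 = -0.04118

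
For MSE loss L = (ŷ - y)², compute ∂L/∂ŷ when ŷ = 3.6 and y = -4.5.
∂L/∂ŷ = 16.2

∂L/∂ŷ = 2(ŷ - y) = 2(3.6 - -4.5) = 2(8.1) = 16.2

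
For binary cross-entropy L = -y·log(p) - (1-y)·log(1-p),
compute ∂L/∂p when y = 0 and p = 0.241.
∂L/∂p = 1.318

∂L/∂p = -y/p + (1-y)/(1-p) = 0 + 1/0.759 = 1.318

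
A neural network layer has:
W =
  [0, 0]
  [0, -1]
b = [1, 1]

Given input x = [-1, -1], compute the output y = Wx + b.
y = [1, 2]

Wx = [0×-1 + 0×-1, 0×-1 + -1×-1]
   = [0, 1]
y = Wx + b = [0 + 1, 1 + 1] = [1, 2]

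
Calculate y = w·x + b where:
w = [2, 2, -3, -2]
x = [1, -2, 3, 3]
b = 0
y = -17

y = (2)(1) + (2)(-2) + (-3)(3) + (-2)(3) + 0 = -17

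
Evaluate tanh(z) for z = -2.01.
-0.9647

tanh(-2.01) = (e^(-2.01) - e^(2.01))/(e^(-2.01) + e^(2.01)) = -0.9647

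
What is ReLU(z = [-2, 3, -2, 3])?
h = [0, 3, 0, 3]

ReLU applied element-wise: max(0,-2)=0, max(0,3)=3, max(0,-2)=0, max(0,3)=3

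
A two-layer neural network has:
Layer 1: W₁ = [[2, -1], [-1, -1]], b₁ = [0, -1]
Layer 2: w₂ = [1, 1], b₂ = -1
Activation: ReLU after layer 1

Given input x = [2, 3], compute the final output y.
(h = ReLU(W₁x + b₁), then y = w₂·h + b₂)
y = 0

Layer 1 pre-activation: z₁ = [1, -6]
After ReLU: h = [1, 0]
Layer 2 output: y = 1×1 + 1×0 + -1 = 0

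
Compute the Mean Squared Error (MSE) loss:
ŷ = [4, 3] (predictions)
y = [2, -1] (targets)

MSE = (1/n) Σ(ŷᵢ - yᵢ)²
MSE = 10

MSE = (1/2)((4-2)² + (3--1)²) = (1/2)(4 + 16) = 10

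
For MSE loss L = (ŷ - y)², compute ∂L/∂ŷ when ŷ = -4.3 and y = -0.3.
∂L/∂ŷ = -8.0

∂L/∂ŷ = 2(ŷ - y) = 2(-4.3 - -0.3) = 2(-4.0) = -8.0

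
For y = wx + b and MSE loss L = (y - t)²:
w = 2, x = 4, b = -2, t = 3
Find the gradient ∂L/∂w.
∂L/∂w = 24

y = wx + b = (2)(4) + -2 = 6
∂L/∂y = 2(y - t) = 2(6 - 3) = 6
∂y/∂w = x = 4
∂L/∂w = ∂L/∂y · ∂y/∂w = 6 × 4 = 24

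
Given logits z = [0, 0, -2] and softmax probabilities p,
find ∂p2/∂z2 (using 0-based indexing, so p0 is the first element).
∂p2/∂z2 = 0.05936

p = softmax(z) = [0.4683, 0.4683, 0.06338]
p2 = 0.06338

∂p2/∂z2 = p2(1 - p2) = 0.06338 × (1 - 0.06338) = 0.05936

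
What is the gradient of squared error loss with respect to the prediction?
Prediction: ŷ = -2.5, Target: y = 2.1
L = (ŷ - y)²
∂L/∂ŷ = -9.2

∂L/∂ŷ = 2(ŷ - y) = 2(-2.5 - 2.1) = 2(-4.6) = -9.2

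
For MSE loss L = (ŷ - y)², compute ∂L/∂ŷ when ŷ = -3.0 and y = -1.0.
∂L/∂ŷ = -4.0

∂L/∂ŷ = 2(ŷ - y) = 2(-3.0 - -1.0) = 2(-2.0) = -4.0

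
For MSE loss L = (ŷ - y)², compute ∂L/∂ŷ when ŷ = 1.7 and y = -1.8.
∂L/∂ŷ = 7.0

∂L/∂ŷ = 2(ŷ - y) = 2(1.7 - -1.8) = 2(3.5) = 7.0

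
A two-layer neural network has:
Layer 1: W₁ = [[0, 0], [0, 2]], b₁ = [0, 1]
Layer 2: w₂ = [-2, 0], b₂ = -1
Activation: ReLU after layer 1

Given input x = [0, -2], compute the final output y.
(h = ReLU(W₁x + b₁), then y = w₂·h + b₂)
y = -1

Layer 1 pre-activation: z₁ = [0, -3]
After ReLU: h = [0, 0]
Layer 2 output: y = -2×0 + 0×0 + -1 = -1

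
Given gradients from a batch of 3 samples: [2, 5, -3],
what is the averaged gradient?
Average gradient = 1.333

Average = (1/3)(2 + 5 + -3) = 4/3 = 1.333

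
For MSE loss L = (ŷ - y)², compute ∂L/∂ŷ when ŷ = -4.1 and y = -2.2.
∂L/∂ŷ = -3.8

∂L/∂ŷ = 2(ŷ - y) = 2(-4.1 - -2.2) = 2(-1.9) = -3.8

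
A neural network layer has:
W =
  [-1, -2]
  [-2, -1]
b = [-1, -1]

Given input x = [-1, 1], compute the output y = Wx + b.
y = [-2, 0]

Wx = [-1×-1 + -2×1, -2×-1 + -1×1]
   = [-1, 1]
y = Wx + b = [-1 + -1, 1 + -1] = [-2, 0]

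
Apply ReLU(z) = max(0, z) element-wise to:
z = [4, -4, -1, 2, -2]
h = [4, 0, 0, 2, 0]

ReLU applied element-wise: max(0,4)=4, max(0,-4)=0, max(0,-1)=0, max(0,2)=2, max(0,-2)=0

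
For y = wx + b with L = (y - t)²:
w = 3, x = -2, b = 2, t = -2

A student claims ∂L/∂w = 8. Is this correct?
Correct

y = (3)(-2) + 2 = -4
∂L/∂y = 2(y - t) = 2(-4 - -2) = -4
∂y/∂w = x = -2
∂L/∂w = -4 × -2 = 8

Claimed value: 8
Correct: The correct gradient is 8.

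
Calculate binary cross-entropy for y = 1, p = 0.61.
L = 0.4943

L = -1·log(0.61) - 0·log(0.39) = -log(0.61) = 0.4943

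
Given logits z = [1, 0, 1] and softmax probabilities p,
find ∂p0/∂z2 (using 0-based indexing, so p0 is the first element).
∂p0/∂z2 = -0.1784

p = softmax(z) = [0.4223, 0.1554, 0.4223]
p0 = 0.4223, p2 = 0.4223

∂p0/∂z2 = -p0 × p2 = -0.4223 × 0.4223 = -0.1784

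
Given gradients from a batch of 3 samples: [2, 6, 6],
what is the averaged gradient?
Average gradient = 4.667

Average = (1/3)(2 + 6 + 6) = 14/3 = 4.667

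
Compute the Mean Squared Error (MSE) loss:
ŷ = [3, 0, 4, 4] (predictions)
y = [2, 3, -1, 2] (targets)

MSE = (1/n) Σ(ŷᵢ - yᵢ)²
MSE = 9.75

MSE = (1/4)((3-2)² + (0-3)² + (4--1)² + (4-2)²) = (1/4)(1 + 9 + 25 + 4) = 9.75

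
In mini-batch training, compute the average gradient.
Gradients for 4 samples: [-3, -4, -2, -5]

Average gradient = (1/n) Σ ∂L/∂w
Average gradient = -3.5

Average = (1/4)(-3 + -4 + -2 + -5) = -14/4 = -3.5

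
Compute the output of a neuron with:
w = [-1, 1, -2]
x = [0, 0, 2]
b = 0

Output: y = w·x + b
y = -4

y = (-1)(0) + (1)(0) + (-2)(2) + 0 = -4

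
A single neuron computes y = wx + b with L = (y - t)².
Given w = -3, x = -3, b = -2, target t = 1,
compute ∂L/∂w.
∂L/∂w = -36

y = wx + b = (-3)(-3) + -2 = 7
∂L/∂y = 2(y - t) = 2(7 - 1) = 12
∂y/∂w = x = -3
∂L/∂w = ∂L/∂y · ∂y/∂w = 12 × -3 = -36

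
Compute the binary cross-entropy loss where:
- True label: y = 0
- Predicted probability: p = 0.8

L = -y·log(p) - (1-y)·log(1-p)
L = 1.609

L = -0·log(0.8) - 1·log(0.2) = -log(0.2) = 1.609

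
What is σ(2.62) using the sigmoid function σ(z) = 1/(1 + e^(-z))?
0.9321

sigmoid(2.62) = 1/(1 + e^(-2.62)) = 1/(1 + 0.0728) = 0.9321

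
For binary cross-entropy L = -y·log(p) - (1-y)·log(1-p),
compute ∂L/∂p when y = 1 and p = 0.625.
∂L/∂p = -1.6

∂L/∂p = -y/p + (1-y)/(1-p) = -1/0.625 + 0 = -1.6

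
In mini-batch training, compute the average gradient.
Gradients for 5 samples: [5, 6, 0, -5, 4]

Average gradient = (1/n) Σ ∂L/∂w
Average gradient = 2

Average = (1/5)(5 + 6 + 0 + -5 + 4) = 10/5 = 2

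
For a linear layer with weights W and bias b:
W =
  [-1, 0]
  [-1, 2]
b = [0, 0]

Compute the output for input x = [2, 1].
y = [-2, 0]

Wx = [-1×2 + 0×1, -1×2 + 2×1]
   = [-2, 0]
y = Wx + b = [-2 + 0, 0 + 0] = [-2, 0]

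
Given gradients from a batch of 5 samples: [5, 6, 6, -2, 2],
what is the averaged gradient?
Average gradient = 3.4

Average = (1/5)(5 + 6 + 6 + -2 + 2) = 17/5 = 3.4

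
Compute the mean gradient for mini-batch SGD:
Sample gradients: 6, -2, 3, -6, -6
Average gradient = -1

Average = (1/5)(6 + -2 + 3 + -6 + -6) = -5/5 = -1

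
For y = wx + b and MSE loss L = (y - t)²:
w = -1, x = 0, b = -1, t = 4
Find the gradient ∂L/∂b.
∂L/∂b = -10

y = wx + b = (-1)(0) + -1 = -1
∂L/∂y = 2(y - t) = 2(-1 - 4) = -10
∂y/∂b = 1
∂L/∂b = ∂L/∂y · ∂y/∂b = -10 × 1 = -10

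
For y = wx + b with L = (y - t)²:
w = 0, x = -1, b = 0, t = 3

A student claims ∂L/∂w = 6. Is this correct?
Correct

y = (0)(-1) + 0 = 0
∂L/∂y = 2(y - t) = 2(0 - 3) = -6
∂y/∂w = x = -1
∂L/∂w = -6 × -1 = 6

Claimed value: 6
Correct: The correct gradient is 6.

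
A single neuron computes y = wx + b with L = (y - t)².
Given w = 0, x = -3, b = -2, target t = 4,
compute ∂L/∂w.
∂L/∂w = 36

y = wx + b = (0)(-3) + -2 = -2
∂L/∂y = 2(y - t) = 2(-2 - 4) = -12
∂y/∂w = x = -3
∂L/∂w = ∂L/∂y · ∂y/∂w = -12 × -3 = 36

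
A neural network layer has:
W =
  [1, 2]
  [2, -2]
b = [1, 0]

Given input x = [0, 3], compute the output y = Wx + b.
y = [7, -6]

Wx = [1×0 + 2×3, 2×0 + -2×3]
   = [6, -6]
y = Wx + b = [6 + 1, -6 + 0] = [7, -6]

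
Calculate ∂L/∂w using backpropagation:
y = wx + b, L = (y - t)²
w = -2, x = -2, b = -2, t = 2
∂L/∂w = 0

y = wx + b = (-2)(-2) + -2 = 2
∂L/∂y = 2(y - t) = 2(2 - 2) = 0
∂y/∂w = x = -2
∂L/∂w = ∂L/∂y · ∂y/∂w = 0 × -2 = 0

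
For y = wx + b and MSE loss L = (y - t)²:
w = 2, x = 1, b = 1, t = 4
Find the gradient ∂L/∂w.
∂L/∂w = -2

y = wx + b = (2)(1) + 1 = 3
∂L/∂y = 2(y - t) = 2(3 - 4) = -2
∂y/∂w = x = 1
∂L/∂w = ∂L/∂y · ∂y/∂w = -2 × 1 = -2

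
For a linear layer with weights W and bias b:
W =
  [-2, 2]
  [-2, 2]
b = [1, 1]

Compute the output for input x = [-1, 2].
y = [7, 7]

Wx = [-2×-1 + 2×2, -2×-1 + 2×2]
   = [6, 6]
y = Wx + b = [6 + 1, 6 + 1] = [7, 7]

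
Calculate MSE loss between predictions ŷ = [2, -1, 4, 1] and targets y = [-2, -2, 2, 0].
MSE = 5.5

MSE = (1/4)((2--2)² + (-1--2)² + (4-2)² + (1-0)²) = (1/4)(16 + 1 + 4 + 1) = 5.5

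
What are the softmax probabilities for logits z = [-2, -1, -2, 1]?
p = [0.0403, 0.1096, 0.0403, 0.8098]

exp(z) = [0.1353, 0.3679, 0.1353, 2.718]
Sum = 3.357
p = [0.0403, 0.1096, 0.0403, 0.8098]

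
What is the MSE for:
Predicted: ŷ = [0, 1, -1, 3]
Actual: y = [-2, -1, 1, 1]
MSE = 4

MSE = (1/4)((0--2)² + (1--1)² + (-1-1)² + (3-1)²) = (1/4)(4 + 4 + 4 + 4) = 4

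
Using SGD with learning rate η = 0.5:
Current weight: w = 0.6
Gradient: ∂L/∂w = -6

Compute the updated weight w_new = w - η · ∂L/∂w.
w_new = 3.6

w_new = w - η·∂L/∂w = 0.6 - 0.5×(-6) = 0.6 - (-3) = 3.6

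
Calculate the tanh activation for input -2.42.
-0.9843

tanh(-2.42) = (e^(-2.42) - e^(2.42))/(e^(-2.42) + e^(2.42)) = -0.9843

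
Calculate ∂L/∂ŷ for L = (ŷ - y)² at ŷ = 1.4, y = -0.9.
∂L/∂ŷ = 4.6

∂L/∂ŷ = 2(ŷ - y) = 2(1.4 - -0.9) = 2(2.3) = 4.6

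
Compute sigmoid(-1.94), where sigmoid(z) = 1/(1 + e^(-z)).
0.1256

sigmoid(-1.94) = 1/(1 + e^(1.94)) = 1/(1 + 6.959) = 0.1256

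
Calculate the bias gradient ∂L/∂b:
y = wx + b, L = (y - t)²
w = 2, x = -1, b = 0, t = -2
∂L/∂b = 0

y = wx + b = (2)(-1) + 0 = -2
∂L/∂y = 2(y - t) = 2(-2 - -2) = 0
∂y/∂b = 1
∂L/∂b = ∂L/∂y · ∂y/∂b = 0 × 1 = 0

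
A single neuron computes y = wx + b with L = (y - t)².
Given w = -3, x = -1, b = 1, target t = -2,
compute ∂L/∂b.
∂L/∂b = 12

y = wx + b = (-3)(-1) + 1 = 4
∂L/∂y = 2(y - t) = 2(4 - -2) = 12
∂y/∂b = 1
∂L/∂b = ∂L/∂y · ∂y/∂b = 12 × 1 = 12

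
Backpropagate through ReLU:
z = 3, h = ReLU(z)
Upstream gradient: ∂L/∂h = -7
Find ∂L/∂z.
∂L/∂z = -7

h = ReLU(3) = 3
Since z > 0: ∂h/∂z = 1
∂L/∂z = ∂L/∂h · ∂h/∂z = -7 × 1 = -7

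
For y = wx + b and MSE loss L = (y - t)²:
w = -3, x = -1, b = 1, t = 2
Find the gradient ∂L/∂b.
∂L/∂b = 4

y = wx + b = (-3)(-1) + 1 = 4
∂L/∂y = 2(y - t) = 2(4 - 2) = 4
∂y/∂b = 1
∂L/∂b = ∂L/∂y · ∂y/∂b = 4 × 1 = 4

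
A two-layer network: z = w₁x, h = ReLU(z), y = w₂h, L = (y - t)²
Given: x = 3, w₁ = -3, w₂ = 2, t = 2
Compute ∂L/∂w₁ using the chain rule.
∂L/∂w₁ = 0

Forward pass:
z = w₁x = -3×3 = -9
h = ReLU(-9) = 0
y = w₂h = 2×0 = 0

Backward pass:
∂L/∂y = 2(y - t) = 2(0 - 2) = -4
∂y/∂h = w₂ = 2
∂h/∂z = 0 (ReLU derivative)
∂z/∂w₁ = x = 3

∂L/∂w₁ = -4 × 2 × 0 × 3 = 0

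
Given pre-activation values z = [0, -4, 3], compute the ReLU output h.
h = [0, 0, 3]

ReLU applied element-wise: max(0,0)=0, max(0,-4)=0, max(0,3)=3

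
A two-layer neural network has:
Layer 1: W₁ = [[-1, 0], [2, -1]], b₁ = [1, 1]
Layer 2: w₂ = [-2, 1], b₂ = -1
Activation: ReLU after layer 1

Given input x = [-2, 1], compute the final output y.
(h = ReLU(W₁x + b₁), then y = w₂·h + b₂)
y = -7

Layer 1 pre-activation: z₁ = [3, -4]
After ReLU: h = [3, 0]
Layer 2 output: y = -2×3 + 1×0 + -1 = -7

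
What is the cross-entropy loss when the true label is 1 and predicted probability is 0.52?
L = 0.6539

L = -1·log(0.52) - 0·log(0.48) = -log(0.52) = 0.6539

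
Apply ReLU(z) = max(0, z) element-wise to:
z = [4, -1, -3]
h = [4, 0, 0]

ReLU applied element-wise: max(0,4)=4, max(0,-1)=0, max(0,-3)=0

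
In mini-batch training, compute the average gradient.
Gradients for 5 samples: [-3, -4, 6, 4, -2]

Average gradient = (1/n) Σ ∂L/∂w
Average gradient = 0.2

Average = (1/5)(-3 + -4 + 6 + 4 + -2) = 1/5 = 0.2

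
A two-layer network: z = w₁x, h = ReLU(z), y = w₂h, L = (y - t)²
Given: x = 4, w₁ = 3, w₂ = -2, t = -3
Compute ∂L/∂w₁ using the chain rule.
∂L/∂w₁ = 336

Forward pass:
z = w₁x = 3×4 = 12
h = ReLU(12) = 12
y = w₂h = -2×12 = -24

Backward pass:
∂L/∂y = 2(y - t) = 2(-24 - -3) = -42
∂y/∂h = w₂ = -2
∂h/∂z = 1 (ReLU derivative)
∂z/∂w₁ = x = 4

∂L/∂w₁ = -42 × -2 × 1 × 4 = 336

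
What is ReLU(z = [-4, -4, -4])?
h = [0, 0, 0]

ReLU applied element-wise: max(0,-4)=0, max(0,-4)=0, max(0,-4)=0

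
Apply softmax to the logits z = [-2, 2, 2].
p = [0.0091, 0.4955, 0.4955]

exp(z) = [0.1353, 7.389, 7.389]
Sum = 14.91
p = [0.0091, 0.4955, 0.4955]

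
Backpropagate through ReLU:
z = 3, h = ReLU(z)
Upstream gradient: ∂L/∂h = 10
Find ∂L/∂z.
∂L/∂z = 10

h = ReLU(3) = 3
Since z > 0: ∂h/∂z = 1
∂L/∂z = ∂L/∂h · ∂h/∂z = 10 × 1 = 10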